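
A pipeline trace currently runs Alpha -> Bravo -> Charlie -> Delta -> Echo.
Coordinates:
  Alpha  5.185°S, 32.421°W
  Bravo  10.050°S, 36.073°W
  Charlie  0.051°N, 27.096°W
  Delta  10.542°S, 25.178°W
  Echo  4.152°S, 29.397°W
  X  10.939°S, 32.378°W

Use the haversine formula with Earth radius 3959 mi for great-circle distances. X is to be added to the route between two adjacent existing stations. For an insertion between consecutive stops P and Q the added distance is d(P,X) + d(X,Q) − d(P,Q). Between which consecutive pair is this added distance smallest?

Added distance for inserting X between each consecutive pair:
Alpha–Bravo: 237.1 mi
Bravo–Charlie: 168.4 mi
Charlie–Delta: 587.4 mi
Delta–Echo: 473.3 mi
Smallest added distance is 168.4 mi, inserting between Bravo and Charlie.

between Bravo and Charlie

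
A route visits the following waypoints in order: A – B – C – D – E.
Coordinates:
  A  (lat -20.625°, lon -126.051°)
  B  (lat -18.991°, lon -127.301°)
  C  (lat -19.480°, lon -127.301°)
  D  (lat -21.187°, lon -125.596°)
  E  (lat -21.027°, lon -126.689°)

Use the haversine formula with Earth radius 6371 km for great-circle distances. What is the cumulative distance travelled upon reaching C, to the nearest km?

278 km

Leg distances:
A→B: 223.9 km  (cumulative 223.9 km)
B→C: 54.4 km  (cumulative 278.2 km)
Cumulative distance at C ≈ 278 km.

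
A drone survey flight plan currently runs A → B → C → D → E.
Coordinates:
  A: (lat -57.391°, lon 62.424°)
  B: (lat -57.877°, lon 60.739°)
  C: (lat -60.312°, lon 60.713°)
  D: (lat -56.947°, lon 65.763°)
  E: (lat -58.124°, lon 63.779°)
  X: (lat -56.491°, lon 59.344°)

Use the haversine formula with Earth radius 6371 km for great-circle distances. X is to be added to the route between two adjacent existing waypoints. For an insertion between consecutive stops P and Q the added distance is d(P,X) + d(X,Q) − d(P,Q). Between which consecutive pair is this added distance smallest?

Added distance for inserting X between each consecutive pair:
A–B: 273.5 km
B–C: 337.1 km
C–D: 352.5 km
D–E: 540.6 km
Smallest added distance is 273.5 km, inserting between A and B.

between A and B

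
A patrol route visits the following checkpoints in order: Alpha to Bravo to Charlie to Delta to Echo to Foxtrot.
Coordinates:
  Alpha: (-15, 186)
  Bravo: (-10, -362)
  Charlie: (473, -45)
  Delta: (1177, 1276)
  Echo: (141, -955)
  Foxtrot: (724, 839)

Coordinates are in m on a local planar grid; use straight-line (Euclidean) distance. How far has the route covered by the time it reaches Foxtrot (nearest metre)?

6969 m

Leg distances:
Alpha→Bravo: 548.0 m  (cumulative 548.0 m)
Bravo→Charlie: 577.7 m  (cumulative 1125.8 m)
Charlie→Delta: 1496.9 m  (cumulative 2622.6 m)
Delta→Echo: 2459.8 m  (cumulative 5082.4 m)
Echo→Foxtrot: 1886.4 m  (cumulative 6968.8 m)
Cumulative distance at Foxtrot ≈ 6969 m.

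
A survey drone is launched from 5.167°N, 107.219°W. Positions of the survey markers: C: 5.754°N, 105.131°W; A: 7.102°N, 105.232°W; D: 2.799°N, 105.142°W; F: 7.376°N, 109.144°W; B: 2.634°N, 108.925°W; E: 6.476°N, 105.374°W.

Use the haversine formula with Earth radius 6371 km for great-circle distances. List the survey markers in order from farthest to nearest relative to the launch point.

Computing each great-circle distance from 5.167°N, 107.219°W:
D 2.799°N, 105.142°W: 349.9 km
B 2.634°N, 108.925°W: 339.3 km
F 7.376°N, 109.144°W: 325.0 km
A 7.102°N, 105.232°W: 307.5 km
E 6.476°N, 105.374°W: 250.7 km
C 5.754°N, 105.131°W: 240.2 km

D, B, F, A, E, C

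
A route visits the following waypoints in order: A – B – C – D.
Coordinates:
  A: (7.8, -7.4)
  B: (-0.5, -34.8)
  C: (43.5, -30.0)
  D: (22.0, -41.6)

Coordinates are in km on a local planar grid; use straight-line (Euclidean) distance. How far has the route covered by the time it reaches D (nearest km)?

97 km

Leg distances:
A→B: 28.6 km  (cumulative 28.6 km)
B→C: 44.3 km  (cumulative 72.9 km)
C→D: 24.4 km  (cumulative 97.3 km)
Cumulative distance at D ≈ 97 km.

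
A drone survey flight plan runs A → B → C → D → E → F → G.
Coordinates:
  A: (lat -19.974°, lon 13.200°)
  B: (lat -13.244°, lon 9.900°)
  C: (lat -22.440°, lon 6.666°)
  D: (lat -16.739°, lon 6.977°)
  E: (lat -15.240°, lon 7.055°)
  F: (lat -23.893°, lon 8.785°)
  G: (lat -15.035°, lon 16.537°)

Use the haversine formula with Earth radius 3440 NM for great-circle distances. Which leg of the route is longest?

F–G

Leg distances:
A→B: 446.4 NM
B→C: 582.2 NM
C→D: 342.7 NM
D→E: 90.1 NM
E→F: 528.6 NM
F→G: 689.1 NM
The longest leg is F–G at 689.1 NM.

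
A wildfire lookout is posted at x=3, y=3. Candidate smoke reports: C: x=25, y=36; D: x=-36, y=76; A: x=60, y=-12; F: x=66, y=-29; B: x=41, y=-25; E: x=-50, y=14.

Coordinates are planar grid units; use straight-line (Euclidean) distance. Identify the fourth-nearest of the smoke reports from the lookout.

Distance to each, sorted:
C: 39.7
B: 47.2
E: 54.1
A: 58.9
F: 70.7
D: 82.8
The fourth-nearest is A at 58.9.

A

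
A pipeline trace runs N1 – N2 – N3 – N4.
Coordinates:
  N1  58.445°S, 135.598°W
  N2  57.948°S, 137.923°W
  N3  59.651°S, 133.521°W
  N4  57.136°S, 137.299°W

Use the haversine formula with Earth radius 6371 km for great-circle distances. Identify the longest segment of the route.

Leg distances:
N1→N2: 147.0 km
N2→N3: 316.4 km
N3→N4: 355.8 km
The longest leg is N3–N4 at 355.8 km.

N3–N4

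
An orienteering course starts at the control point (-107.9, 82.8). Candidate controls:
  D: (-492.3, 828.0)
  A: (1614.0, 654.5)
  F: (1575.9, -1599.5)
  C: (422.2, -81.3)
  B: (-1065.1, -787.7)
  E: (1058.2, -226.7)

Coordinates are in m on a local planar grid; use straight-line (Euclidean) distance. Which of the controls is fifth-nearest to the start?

A

Distances from the start ((-107.9, 82.8)):
C: 554.9 m
D: 838.5 m
E: 1206.5 m
B: 1293.8 m
A: 1814.3 m
F: 2380.2 m
The fifth-nearest is A at 1814.3 m.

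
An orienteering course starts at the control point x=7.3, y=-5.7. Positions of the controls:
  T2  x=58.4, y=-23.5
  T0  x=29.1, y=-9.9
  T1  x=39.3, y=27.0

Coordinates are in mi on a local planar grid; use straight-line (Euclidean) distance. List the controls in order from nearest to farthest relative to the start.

Distances from the start:
T0 x=29.1, y=-9.9: 22.2 mi
T1 x=39.3, y=27.0: 45.8 mi
T2 x=58.4, y=-23.5: 54.1 mi

T0, T1, T2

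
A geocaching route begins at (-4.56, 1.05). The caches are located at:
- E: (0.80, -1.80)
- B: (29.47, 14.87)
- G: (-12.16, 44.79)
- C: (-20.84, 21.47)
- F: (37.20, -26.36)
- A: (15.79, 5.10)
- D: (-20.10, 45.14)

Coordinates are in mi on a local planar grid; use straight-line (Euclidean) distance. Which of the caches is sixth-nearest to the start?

D

Distances from the start ((-4.56, 1.05)):
E: 6.1 mi
A: 20.7 mi
C: 26.1 mi
B: 36.7 mi
G: 44.4 mi
D: 46.7 mi
F: 50.0 mi
The sixth-nearest is D at 46.7 mi.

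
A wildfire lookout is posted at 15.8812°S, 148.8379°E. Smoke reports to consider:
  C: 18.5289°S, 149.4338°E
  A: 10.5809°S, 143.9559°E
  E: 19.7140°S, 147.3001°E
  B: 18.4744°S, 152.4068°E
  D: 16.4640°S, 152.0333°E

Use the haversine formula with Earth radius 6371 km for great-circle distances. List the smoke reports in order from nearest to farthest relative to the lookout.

Distances from the lookout:
C 18.5289°S, 149.4338°E: 301.1 km
D 16.4640°S, 152.0333°E: 347.3 km
E 19.7140°S, 147.3001°E: 456.2 km
B 18.4744°S, 152.4068°E: 476.3 km
A 10.5809°S, 143.9559°E: 791.4 km

C, D, E, B, A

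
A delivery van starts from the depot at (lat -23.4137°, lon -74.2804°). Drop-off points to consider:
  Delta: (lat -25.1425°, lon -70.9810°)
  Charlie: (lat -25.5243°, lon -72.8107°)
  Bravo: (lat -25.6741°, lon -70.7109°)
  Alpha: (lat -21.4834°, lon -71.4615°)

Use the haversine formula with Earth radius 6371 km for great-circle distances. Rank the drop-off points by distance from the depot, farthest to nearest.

Distances from the depot:
Bravo (lat -25.6741°, lon -70.7109°): 439.9 km
Delta (lat -25.1425°, lon -70.9810°): 385.7 km
Alpha (lat -21.4834°, lon -71.4615°): 360.5 km
Charlie (lat -25.5243°, lon -72.8107°): 277.8 km

Bravo, Delta, Alpha, Charlie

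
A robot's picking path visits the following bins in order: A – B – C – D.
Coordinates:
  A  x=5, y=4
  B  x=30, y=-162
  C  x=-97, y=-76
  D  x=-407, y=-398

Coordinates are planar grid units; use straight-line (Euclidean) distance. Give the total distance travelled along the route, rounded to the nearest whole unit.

Leg distances:
A→B: 167.9  (cumulative 167.9)
B→C: 153.4  (cumulative 321.3)
C→D: 447.0  (cumulative 768.2)
Total route length ≈ 768.

768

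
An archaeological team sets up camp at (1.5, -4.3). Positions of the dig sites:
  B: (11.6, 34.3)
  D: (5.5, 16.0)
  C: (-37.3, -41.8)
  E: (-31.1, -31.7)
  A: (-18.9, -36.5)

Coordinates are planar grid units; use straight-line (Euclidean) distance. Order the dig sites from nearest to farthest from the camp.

Computing each straight-line distance from (1.5, -4.3):
D (5.5, 16.0): 20.7
A (-18.9, -36.5): 38.1
B (11.6, 34.3): 39.9
E (-31.1, -31.7): 42.6
C (-37.3, -41.8): 54.0

D, A, B, E, C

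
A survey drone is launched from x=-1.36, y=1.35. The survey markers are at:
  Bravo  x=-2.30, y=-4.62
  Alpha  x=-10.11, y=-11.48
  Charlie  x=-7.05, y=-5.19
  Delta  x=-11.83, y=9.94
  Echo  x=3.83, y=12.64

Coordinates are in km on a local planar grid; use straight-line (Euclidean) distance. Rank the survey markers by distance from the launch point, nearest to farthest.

Distances from the launch point:
Bravo x=-2.30, y=-4.62: 6.0 km
Charlie x=-7.05, y=-5.19: 8.7 km
Echo x=3.83, y=12.64: 12.4 km
Delta x=-11.83, y=9.94: 13.5 km
Alpha x=-10.11, y=-11.48: 15.5 km

Bravo, Charlie, Echo, Delta, Alpha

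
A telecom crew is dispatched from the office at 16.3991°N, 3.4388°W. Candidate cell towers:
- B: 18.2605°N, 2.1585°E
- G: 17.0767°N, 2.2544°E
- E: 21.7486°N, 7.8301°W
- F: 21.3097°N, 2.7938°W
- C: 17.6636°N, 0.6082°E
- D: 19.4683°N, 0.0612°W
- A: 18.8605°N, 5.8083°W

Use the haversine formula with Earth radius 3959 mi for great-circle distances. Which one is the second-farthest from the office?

B

Distances from the office (16.3991°N, 3.4388°W):
E: 467.7 mi
B: 390.9 mi
G: 379.6 mi
F: 341.9 mi
D: 307.0 mi
C: 281.3 mi
A: 230.8 mi
The second-farthest is B at 390.9 mi.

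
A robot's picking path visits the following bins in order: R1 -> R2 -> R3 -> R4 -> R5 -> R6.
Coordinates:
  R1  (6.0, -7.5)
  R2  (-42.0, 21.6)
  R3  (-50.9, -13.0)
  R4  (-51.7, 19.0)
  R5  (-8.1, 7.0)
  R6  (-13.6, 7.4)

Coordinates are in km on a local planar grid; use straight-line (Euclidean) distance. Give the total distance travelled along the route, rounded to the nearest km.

175 km

Leg distances:
R1→R2: 56.1 km  (cumulative 56.1 km)
R2→R3: 35.7 km  (cumulative 91.9 km)
R3→R4: 32.0 km  (cumulative 123.9 km)
R4→R5: 45.2 km  (cumulative 169.1 km)
R5→R6: 5.5 km  (cumulative 174.6 km)
Total route length ≈ 175 km.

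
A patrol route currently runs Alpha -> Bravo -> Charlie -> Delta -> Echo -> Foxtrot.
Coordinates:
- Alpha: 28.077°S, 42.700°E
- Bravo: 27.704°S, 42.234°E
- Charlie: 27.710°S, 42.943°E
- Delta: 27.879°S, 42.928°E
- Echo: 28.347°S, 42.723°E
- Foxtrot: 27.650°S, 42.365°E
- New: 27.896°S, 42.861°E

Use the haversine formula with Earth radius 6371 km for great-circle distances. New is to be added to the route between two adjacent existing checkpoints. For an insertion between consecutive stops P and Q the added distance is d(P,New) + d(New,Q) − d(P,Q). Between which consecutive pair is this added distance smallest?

Added distance for inserting New between each consecutive pair:
Alpha–Bravo: 29.1 km
Bravo–Charlie: 17.7 km
Charlie–Delta: 10.2 km
Delta–Echo: 3.0 km
Echo–Foxtrot: 22.8 km
Smallest added distance is 3.0 km, inserting between Delta and Echo.

between Delta and Echo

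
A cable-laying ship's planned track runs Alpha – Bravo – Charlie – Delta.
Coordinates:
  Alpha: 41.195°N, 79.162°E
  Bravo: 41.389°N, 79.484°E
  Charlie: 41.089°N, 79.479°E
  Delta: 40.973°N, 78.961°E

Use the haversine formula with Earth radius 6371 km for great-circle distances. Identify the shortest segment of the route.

Leg distances:
Alpha→Bravo: 34.5 km
Bravo→Charlie: 33.4 km
Charlie→Delta: 45.3 km
The shortest leg is Bravo–Charlie at 33.4 km.

Bravo–Charlie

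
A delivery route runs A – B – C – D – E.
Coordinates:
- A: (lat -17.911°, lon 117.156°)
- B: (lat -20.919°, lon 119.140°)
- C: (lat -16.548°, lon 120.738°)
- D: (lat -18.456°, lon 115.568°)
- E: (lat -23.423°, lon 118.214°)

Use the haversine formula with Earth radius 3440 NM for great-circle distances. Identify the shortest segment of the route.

A–B

Leg distances:
A→B: 212.7 NM
B→C: 277.7 NM
C→D: 317.4 NM
D→E: 333.1 NM
The shortest leg is A–B at 212.7 NM.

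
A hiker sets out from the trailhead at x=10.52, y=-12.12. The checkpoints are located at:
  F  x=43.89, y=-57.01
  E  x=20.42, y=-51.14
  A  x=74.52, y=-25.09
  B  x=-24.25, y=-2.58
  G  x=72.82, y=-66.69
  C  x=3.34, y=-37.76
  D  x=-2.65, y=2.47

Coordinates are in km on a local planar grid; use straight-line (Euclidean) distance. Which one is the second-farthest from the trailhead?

A

Distance to each, sorted:
G: 82.8 km
A: 65.3 km
F: 55.9 km
E: 40.3 km
B: 36.1 km
C: 26.6 km
D: 19.7 km
The second-farthest is A at 65.3 km.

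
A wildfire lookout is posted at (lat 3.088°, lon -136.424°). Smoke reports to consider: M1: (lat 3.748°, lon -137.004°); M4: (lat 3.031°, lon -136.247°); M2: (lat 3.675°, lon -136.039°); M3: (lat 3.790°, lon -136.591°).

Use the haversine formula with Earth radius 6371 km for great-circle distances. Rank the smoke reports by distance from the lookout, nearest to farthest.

Distance from the lookout at (lat 3.088°, lon -136.424°) to each:
M4 (lat 3.031°, lon -136.247°): 20.7 km
M2 (lat 3.675°, lon -136.039°): 78.0 km
M3 (lat 3.790°, lon -136.591°): 80.2 km
M1 (lat 3.748°, lon -137.004°): 97.6 km

M4, M2, M3, M1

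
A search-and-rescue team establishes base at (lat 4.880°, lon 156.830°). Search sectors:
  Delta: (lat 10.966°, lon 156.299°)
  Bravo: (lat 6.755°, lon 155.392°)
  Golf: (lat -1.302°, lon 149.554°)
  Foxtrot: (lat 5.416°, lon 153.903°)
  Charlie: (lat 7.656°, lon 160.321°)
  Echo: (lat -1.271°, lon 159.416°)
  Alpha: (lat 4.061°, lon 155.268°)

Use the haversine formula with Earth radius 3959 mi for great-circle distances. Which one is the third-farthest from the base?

Distances from the base ((lat 4.880°, lon 156.830°)):
Golf: 659.3 mi
Echo: 461.0 mi
Delta: 422.1 mi
Charlie: 307.0 mi
Foxtrot: 204.8 mi
Bravo: 163.0 mi
Alpha: 121.6 mi
The third-farthest is Delta at 422.1 mi.

Delta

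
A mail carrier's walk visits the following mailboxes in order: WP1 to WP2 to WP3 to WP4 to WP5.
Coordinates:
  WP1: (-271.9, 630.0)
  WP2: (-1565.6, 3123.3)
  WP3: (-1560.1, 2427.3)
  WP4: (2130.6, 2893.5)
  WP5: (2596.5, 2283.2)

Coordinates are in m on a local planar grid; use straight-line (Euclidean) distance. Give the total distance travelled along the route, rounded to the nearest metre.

Leg distances:
WP1→WP2: 2809.0 m  (cumulative 2809.0 m)
WP2→WP3: 696.0 m  (cumulative 3505.0 m)
WP3→WP4: 3720.0 m  (cumulative 7225.0 m)
WP4→WP5: 767.8 m  (cumulative 7992.8 m)
Total route length ≈ 7993 m.

7993 m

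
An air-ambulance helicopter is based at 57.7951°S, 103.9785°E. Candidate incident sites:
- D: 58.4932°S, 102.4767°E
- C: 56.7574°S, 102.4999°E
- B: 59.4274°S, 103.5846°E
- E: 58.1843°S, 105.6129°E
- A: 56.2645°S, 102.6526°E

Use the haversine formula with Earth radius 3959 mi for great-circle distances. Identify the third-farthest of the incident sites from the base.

C

Distance to each, sorted:
A: 116.9 mi
B: 113.7 mi
C: 90.5 mi
D: 73.0 mi
E: 65.6 mi
The third-farthest is C at 90.5 mi.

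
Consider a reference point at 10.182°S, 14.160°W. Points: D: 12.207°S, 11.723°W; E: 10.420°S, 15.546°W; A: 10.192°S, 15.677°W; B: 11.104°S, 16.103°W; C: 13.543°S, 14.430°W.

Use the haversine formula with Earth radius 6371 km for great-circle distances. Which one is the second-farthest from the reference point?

D

Distance to each, sorted:
C: 374.9 km
D: 348.4 km
B: 235.8 km
A: 166.0 km
E: 153.9 km
The second-farthest is D at 348.4 km.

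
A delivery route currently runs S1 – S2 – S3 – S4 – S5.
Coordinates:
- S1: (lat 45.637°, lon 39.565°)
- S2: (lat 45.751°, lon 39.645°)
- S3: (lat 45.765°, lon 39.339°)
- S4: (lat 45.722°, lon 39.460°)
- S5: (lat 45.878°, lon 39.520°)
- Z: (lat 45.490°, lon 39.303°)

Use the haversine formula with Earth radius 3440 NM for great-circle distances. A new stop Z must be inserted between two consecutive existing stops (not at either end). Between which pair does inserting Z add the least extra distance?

Added distance for inserting Z between each consecutive pair:
S1–S2: 27.7 NM
S2–S3: 25.0 NM
S3–S4: 26.3 NM
S4–S5: 30.7 NM
Smallest added distance is 25.0 NM, inserting between S2 and S3.

between S2 and S3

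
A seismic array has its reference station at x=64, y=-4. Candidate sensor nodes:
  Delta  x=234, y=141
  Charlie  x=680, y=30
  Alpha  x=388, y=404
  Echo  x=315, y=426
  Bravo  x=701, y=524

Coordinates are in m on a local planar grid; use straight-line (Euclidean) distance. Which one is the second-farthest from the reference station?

Distance to each, sorted:
Bravo: 827.4 m
Charlie: 616.9 m
Alpha: 521.0 m
Echo: 497.9 m
Delta: 223.4 m
The second-farthest is Charlie at 616.9 m.

Charlie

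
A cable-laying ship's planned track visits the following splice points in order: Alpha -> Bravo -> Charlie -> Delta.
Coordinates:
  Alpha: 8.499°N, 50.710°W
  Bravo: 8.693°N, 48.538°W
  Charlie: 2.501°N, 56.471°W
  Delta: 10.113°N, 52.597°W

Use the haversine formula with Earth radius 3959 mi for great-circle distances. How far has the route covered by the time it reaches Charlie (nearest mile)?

Leg distances:
Alpha→Bravo: 149.0 mi  (cumulative 149.0 mi)
Bravo→Charlie: 693.1 mi  (cumulative 842.1 mi)
Cumulative distance at Charlie ≈ 842 mi.

842 mi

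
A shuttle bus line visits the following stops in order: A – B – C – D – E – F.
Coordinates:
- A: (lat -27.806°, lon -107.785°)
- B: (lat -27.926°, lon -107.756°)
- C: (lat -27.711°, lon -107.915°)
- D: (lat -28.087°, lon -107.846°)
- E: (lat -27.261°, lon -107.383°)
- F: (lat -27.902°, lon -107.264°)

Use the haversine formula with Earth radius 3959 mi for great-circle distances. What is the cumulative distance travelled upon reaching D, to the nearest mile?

53 mi

Leg distances:
A→B: 8.5 mi  (cumulative 8.5 mi)
B→C: 17.8 mi  (cumulative 26.2 mi)
C→D: 26.3 mi  (cumulative 52.6 mi)
Cumulative distance at D ≈ 53 mi.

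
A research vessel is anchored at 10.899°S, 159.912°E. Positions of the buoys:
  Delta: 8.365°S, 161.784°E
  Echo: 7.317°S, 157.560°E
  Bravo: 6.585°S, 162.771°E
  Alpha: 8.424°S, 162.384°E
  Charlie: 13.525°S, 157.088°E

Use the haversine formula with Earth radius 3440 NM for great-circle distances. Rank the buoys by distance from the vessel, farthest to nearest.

Bravo, Echo, Charlie, Alpha, Delta

Distances from the vessel:
Bravo 6.585°S, 162.771°E: 309.6 NM
Echo 7.317°S, 157.560°E: 256.3 NM
Charlie 13.525°S, 157.088°E: 228.7 NM
Alpha 8.424°S, 162.384°E: 208.5 NM
Delta 8.365°S, 161.784°E: 188.2 NM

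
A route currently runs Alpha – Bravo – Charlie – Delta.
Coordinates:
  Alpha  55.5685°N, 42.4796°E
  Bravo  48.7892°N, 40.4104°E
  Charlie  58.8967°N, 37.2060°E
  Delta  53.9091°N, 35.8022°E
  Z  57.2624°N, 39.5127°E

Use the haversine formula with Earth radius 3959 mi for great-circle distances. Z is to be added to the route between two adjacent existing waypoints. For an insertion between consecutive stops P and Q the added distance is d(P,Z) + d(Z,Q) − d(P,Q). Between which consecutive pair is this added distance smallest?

Added distance for inserting Z between each consecutive pair:
Alpha–Bravo: 273.1 mi
Bravo–Charlie: 17.2 mi
Charlie–Delta: 65.3 mi
Smallest added distance is 17.2 mi, inserting between Bravo and Charlie.

between Bravo and Charlie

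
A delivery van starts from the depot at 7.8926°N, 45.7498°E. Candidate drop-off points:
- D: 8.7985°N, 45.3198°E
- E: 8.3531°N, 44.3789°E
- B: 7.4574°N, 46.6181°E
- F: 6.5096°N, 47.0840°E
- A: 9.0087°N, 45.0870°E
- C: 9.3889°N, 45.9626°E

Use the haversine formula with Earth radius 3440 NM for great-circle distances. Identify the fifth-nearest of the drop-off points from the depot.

Distances from the depot (7.8926°N, 45.7498°E):
B: 57.9 NM
D: 60.1 NM
A: 77.7 NM
E: 86.0 NM
C: 90.7 NM
F: 114.9 NM
The fifth-nearest is C at 90.7 NM.

C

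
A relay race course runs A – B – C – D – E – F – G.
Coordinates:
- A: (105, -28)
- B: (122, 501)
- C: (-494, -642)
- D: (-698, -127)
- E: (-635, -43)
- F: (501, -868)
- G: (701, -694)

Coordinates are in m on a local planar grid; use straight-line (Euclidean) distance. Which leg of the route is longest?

E–F

Leg distances:
A→B: 529.3 m
B→C: 1298.4 m
C→D: 553.9 m
D→E: 105.0 m
E→F: 1404.0 m
F→G: 265.1 m
The longest leg is E–F at 1404.0 m.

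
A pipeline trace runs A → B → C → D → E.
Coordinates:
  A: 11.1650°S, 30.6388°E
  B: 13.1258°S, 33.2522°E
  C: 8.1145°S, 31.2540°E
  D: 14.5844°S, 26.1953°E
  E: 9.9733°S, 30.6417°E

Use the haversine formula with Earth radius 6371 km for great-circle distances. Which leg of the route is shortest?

A–B

Leg distances:
A→B: 358.1 km
B→C: 598.5 km
C→D: 906.3 km
D→E: 704.4 km
The shortest leg is A–B at 358.1 km.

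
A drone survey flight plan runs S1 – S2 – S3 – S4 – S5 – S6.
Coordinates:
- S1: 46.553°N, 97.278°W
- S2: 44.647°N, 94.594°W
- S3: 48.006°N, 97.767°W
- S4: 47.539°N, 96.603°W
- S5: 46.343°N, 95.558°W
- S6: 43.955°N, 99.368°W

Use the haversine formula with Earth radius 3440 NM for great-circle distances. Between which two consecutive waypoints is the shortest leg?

S3–S4

Leg distances:
S1→S2: 160.6 NM
S2→S3: 240.7 NM
S3→S4: 54.7 NM
S4→S5: 83.6 NM
S5→S6: 215.8 NM
The shortest leg is S3–S4 at 54.7 NM.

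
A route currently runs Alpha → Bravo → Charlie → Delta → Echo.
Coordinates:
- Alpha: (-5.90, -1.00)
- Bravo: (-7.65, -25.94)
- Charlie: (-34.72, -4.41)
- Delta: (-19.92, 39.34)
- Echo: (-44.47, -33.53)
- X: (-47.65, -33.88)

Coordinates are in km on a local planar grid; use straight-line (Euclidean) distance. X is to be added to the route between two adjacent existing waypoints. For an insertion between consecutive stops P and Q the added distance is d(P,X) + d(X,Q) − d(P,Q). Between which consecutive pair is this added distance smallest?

Added distance for inserting X between each consecutive pair:
Alpha–Bravo: 68.9 km
Bravo–Charlie: 38.4 km
Charlie–Delta: 64.3 km
Delta–Echo: 4.6 km
Smallest added distance is 4.6 km, inserting between Delta and Echo.

between Delta and Echo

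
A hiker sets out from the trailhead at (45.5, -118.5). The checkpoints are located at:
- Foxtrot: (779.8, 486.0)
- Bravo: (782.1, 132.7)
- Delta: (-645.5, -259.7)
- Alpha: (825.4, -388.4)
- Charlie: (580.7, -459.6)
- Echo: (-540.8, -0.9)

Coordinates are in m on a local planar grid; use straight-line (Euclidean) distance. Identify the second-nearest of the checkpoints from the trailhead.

Charlie

Distance to each, sorted:
Echo: 598.0 m
Charlie: 634.7 m
Delta: 705.3 m
Bravo: 778.3 m
Alpha: 825.3 m
Foxtrot: 951.1 m
The second-nearest is Charlie at 634.7 m.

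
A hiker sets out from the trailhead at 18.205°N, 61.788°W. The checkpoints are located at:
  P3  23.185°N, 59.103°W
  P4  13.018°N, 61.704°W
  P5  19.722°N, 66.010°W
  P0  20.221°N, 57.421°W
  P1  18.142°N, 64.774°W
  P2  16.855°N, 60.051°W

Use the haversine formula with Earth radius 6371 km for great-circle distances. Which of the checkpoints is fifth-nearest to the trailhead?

P4

Distances from the trailhead (18.205°N, 61.788°W):
P2: 237.6 km
P1: 315.5 km
P5: 474.9 km
P0: 510.4 km
P4: 576.8 km
P3: 620.1 km
The fifth-nearest is P4 at 576.8 km.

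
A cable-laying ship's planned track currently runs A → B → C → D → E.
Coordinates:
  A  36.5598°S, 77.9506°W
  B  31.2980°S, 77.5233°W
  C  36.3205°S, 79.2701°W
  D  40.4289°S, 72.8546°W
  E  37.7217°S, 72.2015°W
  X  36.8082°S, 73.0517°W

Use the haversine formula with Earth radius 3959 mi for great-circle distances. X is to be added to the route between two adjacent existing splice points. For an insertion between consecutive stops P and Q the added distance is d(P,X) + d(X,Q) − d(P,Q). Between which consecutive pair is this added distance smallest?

Added distance for inserting X between each consecutive pair:
A–B: 366.2 mi
B–C: 444.1 mi
C–D: 148.6 mi
D–E: 138.6 mi
Smallest added distance is 138.6 mi, inserting between D and E.

between D and E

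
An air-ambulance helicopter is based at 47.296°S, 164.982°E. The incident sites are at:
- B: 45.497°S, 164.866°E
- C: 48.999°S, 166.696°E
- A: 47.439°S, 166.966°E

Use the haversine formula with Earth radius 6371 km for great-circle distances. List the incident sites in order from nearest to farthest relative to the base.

A, B, C

Computing each great-circle distance from 47.296°S, 164.982°E:
A 47.439°S, 166.966°E: 150.3 km
B 45.497°S, 164.866°E: 200.2 km
C 48.999°S, 166.696°E: 228.1 km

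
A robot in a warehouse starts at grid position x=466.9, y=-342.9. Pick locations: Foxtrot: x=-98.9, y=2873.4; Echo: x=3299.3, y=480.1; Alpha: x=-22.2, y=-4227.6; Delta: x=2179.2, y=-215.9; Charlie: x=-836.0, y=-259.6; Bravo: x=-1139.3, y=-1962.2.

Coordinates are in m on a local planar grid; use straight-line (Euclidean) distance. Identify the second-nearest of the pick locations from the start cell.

Distances from the start cell (x=466.9, y=-342.9):
Charlie: 1305.6 m
Delta: 1717.0 m
Bravo: 2280.8 m
Echo: 2949.5 m
Foxtrot: 3265.7 m
Alpha: 3915.4 m
The second-nearest is Delta at 1717.0 m.

Delta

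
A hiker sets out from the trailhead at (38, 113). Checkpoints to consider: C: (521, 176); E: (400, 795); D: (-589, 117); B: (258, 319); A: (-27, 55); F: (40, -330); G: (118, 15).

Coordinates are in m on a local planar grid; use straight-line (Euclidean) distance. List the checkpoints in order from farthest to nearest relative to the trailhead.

E, D, C, F, B, G, A

Distance from the trailhead at (38, 113) to each:
E (400, 795): 772.1 m
D (-589, 117): 627.0 m
C (521, 176): 487.1 m
F (40, -330): 443.0 m
B (258, 319): 301.4 m
G (118, 15): 126.5 m
A (-27, 55): 87.1 m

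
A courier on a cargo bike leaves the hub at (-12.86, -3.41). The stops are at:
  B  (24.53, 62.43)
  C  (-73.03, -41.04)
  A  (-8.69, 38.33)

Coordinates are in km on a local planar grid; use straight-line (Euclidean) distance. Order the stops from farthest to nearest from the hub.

Distances from the hub:
B (24.53, 62.43): 75.7 km
C (-73.03, -41.04): 71.0 km
A (-8.69, 38.33): 41.9 km

B, C, A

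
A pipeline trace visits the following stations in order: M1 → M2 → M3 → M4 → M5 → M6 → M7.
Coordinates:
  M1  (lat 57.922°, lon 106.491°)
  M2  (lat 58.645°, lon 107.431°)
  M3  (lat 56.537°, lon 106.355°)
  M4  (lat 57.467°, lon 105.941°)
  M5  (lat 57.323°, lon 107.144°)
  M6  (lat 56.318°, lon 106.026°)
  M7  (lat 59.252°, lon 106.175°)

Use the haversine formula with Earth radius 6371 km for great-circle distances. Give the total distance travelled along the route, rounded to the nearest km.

978 km

Leg distances:
M1→M2: 97.4 km  (cumulative 97.4 km)
M2→M3: 243.0 km  (cumulative 340.4 km)
M3→M4: 106.4 km  (cumulative 446.8 km)
M4→M5: 73.8 km  (cumulative 520.6 km)
M5→M6: 130.8 km  (cumulative 651.5 km)
M6→M7: 326.4 km  (cumulative 977.8 km)
Total route length ≈ 978 km.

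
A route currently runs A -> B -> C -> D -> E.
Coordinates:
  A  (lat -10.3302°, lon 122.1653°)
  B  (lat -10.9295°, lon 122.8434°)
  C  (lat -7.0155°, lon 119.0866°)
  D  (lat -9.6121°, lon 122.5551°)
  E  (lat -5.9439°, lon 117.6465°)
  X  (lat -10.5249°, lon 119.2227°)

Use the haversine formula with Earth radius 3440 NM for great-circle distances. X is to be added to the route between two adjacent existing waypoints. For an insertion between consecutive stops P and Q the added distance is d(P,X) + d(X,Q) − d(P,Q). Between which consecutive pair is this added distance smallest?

between B and C

Added distance for inserting X between each consecutive pair:
A–B: 335.3 NM
B–C: 102.0 NM
C–D: 157.0 NM
D–E: 129.3 NM
Smallest added distance is 102.0 NM, inserting between B and C.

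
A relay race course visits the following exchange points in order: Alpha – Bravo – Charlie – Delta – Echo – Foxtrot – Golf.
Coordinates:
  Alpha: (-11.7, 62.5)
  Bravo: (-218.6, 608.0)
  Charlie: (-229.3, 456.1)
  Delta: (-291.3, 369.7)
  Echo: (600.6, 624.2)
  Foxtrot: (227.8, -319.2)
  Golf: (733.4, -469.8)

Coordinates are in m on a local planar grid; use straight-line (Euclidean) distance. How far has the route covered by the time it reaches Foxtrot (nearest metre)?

Leg distances:
Alpha→Bravo: 583.4 m  (cumulative 583.4 m)
Bravo→Charlie: 152.3 m  (cumulative 735.7 m)
Charlie→Delta: 106.3 m  (cumulative 842.0 m)
Delta→Echo: 927.5 m  (cumulative 1769.5 m)
Echo→Foxtrot: 1014.4 m  (cumulative 2783.9 m)
Cumulative distance at Foxtrot ≈ 2784 m.

2784 m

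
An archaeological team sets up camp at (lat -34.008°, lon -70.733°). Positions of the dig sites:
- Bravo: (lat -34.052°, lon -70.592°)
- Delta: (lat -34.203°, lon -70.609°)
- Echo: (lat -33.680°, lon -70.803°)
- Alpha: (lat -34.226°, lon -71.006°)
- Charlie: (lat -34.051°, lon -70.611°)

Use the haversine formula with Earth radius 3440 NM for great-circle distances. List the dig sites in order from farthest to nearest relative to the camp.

Distance from the camp at (lat -34.008°, lon -70.733°) to each:
Echo (lat -33.680°, lon -70.803°): 20.0 NM
Alpha (lat -34.226°, lon -71.006°): 18.9 NM
Delta (lat -34.203°, lon -70.609°): 13.2 NM
Bravo (lat -34.052°, lon -70.592°): 7.5 NM
Charlie (lat -34.051°, lon -70.611°): 6.6 NM

Echo, Alpha, Delta, Bravo, Charlie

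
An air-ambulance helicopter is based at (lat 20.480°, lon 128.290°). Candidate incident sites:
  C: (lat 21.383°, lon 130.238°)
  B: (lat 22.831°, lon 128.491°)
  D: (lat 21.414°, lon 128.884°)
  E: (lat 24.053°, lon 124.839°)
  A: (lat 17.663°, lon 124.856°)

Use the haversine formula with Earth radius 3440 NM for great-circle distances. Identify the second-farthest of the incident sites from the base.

A

Distance to each, sorted:
E: 287.7 NM
A: 258.0 NM
B: 141.6 NM
C: 122.0 NM
D: 65.2 NM
The second-farthest is A at 258.0 NM.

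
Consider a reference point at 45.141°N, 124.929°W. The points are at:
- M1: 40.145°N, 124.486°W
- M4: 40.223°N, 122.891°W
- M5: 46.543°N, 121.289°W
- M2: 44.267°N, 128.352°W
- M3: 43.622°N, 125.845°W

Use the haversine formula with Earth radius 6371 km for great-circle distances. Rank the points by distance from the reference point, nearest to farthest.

M3, M2, M5, M1, M4

Distance from the reference point at 45.141°N, 124.929°W to each:
M3 43.622°N, 125.845°W: 183.9 km
M2 44.267°N, 128.352°W: 287.4 km
M5 46.543°N, 121.289°W: 322.1 km
M1 40.145°N, 124.486°W: 556.7 km
M4 40.223°N, 122.891°W: 571.6 km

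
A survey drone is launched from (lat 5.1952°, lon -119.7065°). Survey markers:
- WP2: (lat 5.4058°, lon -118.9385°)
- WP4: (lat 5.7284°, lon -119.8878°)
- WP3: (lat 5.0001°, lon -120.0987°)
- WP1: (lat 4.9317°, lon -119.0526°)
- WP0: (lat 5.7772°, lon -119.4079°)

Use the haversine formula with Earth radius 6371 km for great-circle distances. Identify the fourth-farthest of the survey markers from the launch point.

WP4

Distances from the launch point ((lat 5.1952°, lon -119.7065°)):
WP2: 88.2 km
WP1: 78.1 km
WP0: 72.7 km
WP4: 62.6 km
WP3: 48.6 km
The fourth-farthest is WP4 at 62.6 km.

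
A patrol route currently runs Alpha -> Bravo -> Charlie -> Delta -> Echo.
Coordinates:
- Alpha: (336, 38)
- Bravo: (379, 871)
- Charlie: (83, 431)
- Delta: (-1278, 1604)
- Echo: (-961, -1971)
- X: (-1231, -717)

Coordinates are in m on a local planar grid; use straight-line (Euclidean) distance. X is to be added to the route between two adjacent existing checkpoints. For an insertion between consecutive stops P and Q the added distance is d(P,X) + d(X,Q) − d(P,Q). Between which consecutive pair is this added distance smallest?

between Delta and Echo

Added distance for inserting X between each consecutive pair:
Alpha–Bravo: 3166.7 m
Bravo–Charlie: 3475.9 m
Charlie–Delta: 2269.6 m
Delta–Echo: 15.2 m
Smallest added distance is 15.2 m, inserting between Delta and Echo.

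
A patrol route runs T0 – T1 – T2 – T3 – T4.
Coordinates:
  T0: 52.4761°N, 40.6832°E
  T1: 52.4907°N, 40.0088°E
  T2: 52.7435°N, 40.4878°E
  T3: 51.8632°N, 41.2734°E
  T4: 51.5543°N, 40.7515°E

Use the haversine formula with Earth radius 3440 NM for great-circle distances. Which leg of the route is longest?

Leg distances:
T0→T1: 24.7 NM
T1→T2: 23.1 NM
T2→T3: 60.2 NM
T3→T4: 26.9 NM
The longest leg is T2–T3 at 60.2 NM.

T2–T3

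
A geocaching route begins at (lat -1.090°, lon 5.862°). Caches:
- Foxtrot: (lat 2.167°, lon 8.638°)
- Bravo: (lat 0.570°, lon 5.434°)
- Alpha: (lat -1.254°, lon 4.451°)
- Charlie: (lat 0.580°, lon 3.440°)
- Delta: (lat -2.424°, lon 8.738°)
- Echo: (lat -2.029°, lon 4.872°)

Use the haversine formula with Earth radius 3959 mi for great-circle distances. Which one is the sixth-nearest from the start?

Foxtrot

Distances from the start ((lat -1.090°, lon 5.862°)):
Echo: 94.3 mi
Alpha: 98.1 mi
Bravo: 118.5 mi
Charlie: 203.3 mi
Delta: 219.0 mi
Foxtrot: 295.7 mi
The sixth-nearest is Foxtrot at 295.7 mi.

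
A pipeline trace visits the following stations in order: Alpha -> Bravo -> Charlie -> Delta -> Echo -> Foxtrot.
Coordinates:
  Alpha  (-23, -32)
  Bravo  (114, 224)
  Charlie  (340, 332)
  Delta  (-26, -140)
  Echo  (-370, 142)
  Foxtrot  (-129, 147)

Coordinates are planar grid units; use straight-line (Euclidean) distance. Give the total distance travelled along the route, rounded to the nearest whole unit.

Leg distances:
Alpha→Bravo: 290.4  (cumulative 290.4)
Bravo→Charlie: 250.5  (cumulative 540.8)
Charlie→Delta: 597.3  (cumulative 1138.1)
Delta→Echo: 444.8  (cumulative 1582.9)
Echo→Foxtrot: 241.1  (cumulative 1824.0)
Total route length ≈ 1824.

1824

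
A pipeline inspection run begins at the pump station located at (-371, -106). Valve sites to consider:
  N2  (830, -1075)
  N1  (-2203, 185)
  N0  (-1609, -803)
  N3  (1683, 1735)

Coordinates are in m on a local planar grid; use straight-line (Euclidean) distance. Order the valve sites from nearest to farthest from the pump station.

N0, N2, N1, N3

Computing each straight-line distance from (-371, -106):
N0 (-1609, -803): 1420.7 m
N2 (830, -1075): 1543.2 m
N1 (-2203, 185): 1855.0 m
N3 (1683, 1735): 2758.3 m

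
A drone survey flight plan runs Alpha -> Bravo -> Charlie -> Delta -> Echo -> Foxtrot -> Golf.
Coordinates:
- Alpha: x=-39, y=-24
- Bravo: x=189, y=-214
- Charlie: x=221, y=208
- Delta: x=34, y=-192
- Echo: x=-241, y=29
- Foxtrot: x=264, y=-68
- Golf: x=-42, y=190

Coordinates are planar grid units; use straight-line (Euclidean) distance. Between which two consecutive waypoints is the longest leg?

Leg distances:
Alpha→Bravo: 296.8
Bravo→Charlie: 423.2
Charlie→Delta: 441.6
Delta→Echo: 352.8
Echo→Foxtrot: 514.2
Foxtrot→Golf: 400.2
The longest leg is Echo–Foxtrot at 514.2.

Echo–Foxtrot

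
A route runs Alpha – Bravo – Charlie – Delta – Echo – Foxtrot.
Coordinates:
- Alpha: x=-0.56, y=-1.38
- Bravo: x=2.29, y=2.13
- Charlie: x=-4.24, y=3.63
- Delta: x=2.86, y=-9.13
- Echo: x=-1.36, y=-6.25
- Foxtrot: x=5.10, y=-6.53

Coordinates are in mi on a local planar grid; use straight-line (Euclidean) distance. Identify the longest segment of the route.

Charlie–Delta

Leg distances:
Alpha→Bravo: 4.5 mi
Bravo→Charlie: 6.7 mi
Charlie→Delta: 14.6 mi
Delta→Echo: 5.1 mi
Echo→Foxtrot: 6.5 mi
The longest leg is Charlie–Delta at 14.6 mi.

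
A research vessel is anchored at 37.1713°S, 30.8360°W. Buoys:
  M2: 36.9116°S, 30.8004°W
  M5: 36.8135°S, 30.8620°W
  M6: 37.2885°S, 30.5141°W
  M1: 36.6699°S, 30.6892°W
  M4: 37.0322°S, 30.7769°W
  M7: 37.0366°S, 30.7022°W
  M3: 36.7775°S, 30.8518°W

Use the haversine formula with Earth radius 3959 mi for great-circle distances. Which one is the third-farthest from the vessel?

M5

Distance to each, sorted:
M1: 35.6 mi
M3: 27.2 mi
M5: 24.8 mi
M6: 19.5 mi
M2: 18.1 mi
M7: 11.9 mi
M4: 10.1 mi
The third-farthest is M5 at 24.8 mi.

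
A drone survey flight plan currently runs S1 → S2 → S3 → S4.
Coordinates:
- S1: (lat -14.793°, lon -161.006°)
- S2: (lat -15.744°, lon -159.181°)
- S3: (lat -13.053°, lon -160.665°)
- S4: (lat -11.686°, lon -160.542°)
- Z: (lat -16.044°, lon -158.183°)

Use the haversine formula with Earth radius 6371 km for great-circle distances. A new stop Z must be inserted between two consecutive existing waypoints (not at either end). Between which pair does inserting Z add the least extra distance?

between S2 and S3

Added distance for inserting Z between each consecutive pair:
S1–S2: 222.4 km
S2–S3: 199.2 km
S3–S4: 821.4 km
Smallest added distance is 199.2 km, inserting between S2 and S3.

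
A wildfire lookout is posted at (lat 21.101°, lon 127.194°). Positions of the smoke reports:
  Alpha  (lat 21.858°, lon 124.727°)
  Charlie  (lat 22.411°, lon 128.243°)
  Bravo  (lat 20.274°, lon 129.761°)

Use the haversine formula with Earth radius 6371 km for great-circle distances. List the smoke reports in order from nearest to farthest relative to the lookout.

Charlie, Alpha, Bravo

Computing each great-circle distance from (lat 21.101°, lon 127.194°):
Charlie (lat 22.411°, lon 128.243°): 181.5 km
Alpha (lat 21.858°, lon 124.727°): 268.8 km
Bravo (lat 20.274°, lon 129.761°): 282.4 km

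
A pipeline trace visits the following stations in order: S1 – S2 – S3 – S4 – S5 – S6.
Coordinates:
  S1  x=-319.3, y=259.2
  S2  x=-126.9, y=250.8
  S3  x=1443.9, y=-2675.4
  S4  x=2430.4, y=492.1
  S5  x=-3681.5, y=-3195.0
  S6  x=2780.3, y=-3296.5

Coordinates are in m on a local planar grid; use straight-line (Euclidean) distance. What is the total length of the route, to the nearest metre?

Leg distances:
S1→S2: 192.6 m  (cumulative 192.6 m)
S2→S3: 3321.2 m  (cumulative 3513.7 m)
S3→S4: 3317.6 m  (cumulative 6831.3 m)
S4→S5: 7137.9 m  (cumulative 13969.2 m)
S5→S6: 6462.6 m  (cumulative 20431.8 m)
Total route length ≈ 20432 m.

20432 m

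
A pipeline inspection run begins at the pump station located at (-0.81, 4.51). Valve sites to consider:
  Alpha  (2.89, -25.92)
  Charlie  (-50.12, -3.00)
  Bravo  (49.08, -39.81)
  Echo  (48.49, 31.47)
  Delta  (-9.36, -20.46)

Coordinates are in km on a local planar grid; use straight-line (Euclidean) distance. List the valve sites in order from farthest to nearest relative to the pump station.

Distances from the pump station:
Bravo (49.08, -39.81): 66.7 km
Echo (48.49, 31.47): 56.2 km
Charlie (-50.12, -3.00): 49.9 km
Alpha (2.89, -25.92): 30.7 km
Delta (-9.36, -20.46): 26.4 km

Bravo, Echo, Charlie, Alpha, Delta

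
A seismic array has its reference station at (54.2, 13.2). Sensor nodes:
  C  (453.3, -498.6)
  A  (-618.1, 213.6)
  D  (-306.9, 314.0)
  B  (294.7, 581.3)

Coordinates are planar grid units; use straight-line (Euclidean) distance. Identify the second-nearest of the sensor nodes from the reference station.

Distance to each, sorted:
D: 470.0
B: 616.9
C: 649.0
A: 701.5
The second-nearest is B at 616.9.

B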